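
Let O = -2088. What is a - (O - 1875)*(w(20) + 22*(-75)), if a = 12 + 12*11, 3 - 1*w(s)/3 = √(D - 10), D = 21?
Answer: -6503139 - 11889*√11 ≈ -6.5426e+6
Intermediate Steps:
w(s) = 9 - 3*√11 (w(s) = 9 - 3*√(21 - 10) = 9 - 3*√11)
a = 144 (a = 12 + 132 = 144)
a - (O - 1875)*(w(20) + 22*(-75)) = 144 - (-2088 - 1875)*((9 - 3*√11) + 22*(-75)) = 144 - (-3963)*((9 - 3*√11) - 1650) = 144 - (-3963)*(-1641 - 3*√11) = 144 - (6503283 + 11889*√11) = 144 + (-6503283 - 11889*√11) = -6503139 - 11889*√11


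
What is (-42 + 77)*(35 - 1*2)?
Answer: 1155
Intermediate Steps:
(-42 + 77)*(35 - 1*2) = 35*(35 - 2) = 35*33 = 1155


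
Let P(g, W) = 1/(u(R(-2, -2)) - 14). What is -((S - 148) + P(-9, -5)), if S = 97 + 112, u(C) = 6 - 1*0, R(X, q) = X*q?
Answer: -487/8 ≈ -60.875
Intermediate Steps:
u(C) = 6 (u(C) = 6 + 0 = 6)
S = 209
P(g, W) = -⅛ (P(g, W) = 1/(6 - 14) = 1/(-8) = -⅛)
-((S - 148) + P(-9, -5)) = -((209 - 148) - ⅛) = -(61 - ⅛) = -1*487/8 = -487/8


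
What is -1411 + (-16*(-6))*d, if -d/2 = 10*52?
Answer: -101251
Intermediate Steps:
d = -1040 (d = -20*52 = -2*520 = -1040)
-1411 + (-16*(-6))*d = -1411 - 16*(-6)*(-1040) = -1411 + 96*(-1040) = -1411 - 99840 = -101251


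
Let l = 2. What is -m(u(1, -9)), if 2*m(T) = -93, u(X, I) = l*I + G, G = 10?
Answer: 93/2 ≈ 46.500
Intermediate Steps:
u(X, I) = 10 + 2*I (u(X, I) = 2*I + 10 = 10 + 2*I)
m(T) = -93/2 (m(T) = (½)*(-93) = -93/2)
-m(u(1, -9)) = -1*(-93/2) = 93/2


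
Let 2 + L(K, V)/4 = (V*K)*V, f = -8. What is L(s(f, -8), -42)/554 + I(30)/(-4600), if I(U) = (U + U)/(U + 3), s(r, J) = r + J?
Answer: -142823837/700810 ≈ -203.80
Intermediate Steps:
s(r, J) = J + r
I(U) = 2*U/(3 + U) (I(U) = (2*U)/(3 + U) = 2*U/(3 + U))
L(K, V) = -8 + 4*K*V² (L(K, V) = -8 + 4*((V*K)*V) = -8 + 4*((K*V)*V) = -8 + 4*(K*V²) = -8 + 4*K*V²)
L(s(f, -8), -42)/554 + I(30)/(-4600) = (-8 + 4*(-8 - 8)*(-42)²)/554 + (2*30/(3 + 30))/(-4600) = (-8 + 4*(-16)*1764)*(1/554) + (2*30/33)*(-1/4600) = (-8 - 112896)*(1/554) + (2*30*(1/33))*(-1/4600) = -112904*1/554 + (20/11)*(-1/4600) = -56452/277 - 1/2530 = -142823837/700810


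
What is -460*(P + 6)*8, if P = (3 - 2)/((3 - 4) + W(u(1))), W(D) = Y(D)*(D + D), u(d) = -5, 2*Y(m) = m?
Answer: -66700/3 ≈ -22233.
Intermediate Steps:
Y(m) = m/2
W(D) = D² (W(D) = (D/2)*(D + D) = (D/2)*(2*D) = D²)
P = 1/24 (P = (3 - 2)/((3 - 4) + (-5)²) = 1/(-1 + 25) = 1/24 ≈ 0.041667)
-460*(P + 6)*8 = -460*(1/24 + 6)*8 = -460*(145/24)*8 = -460*145/3 = -1*66700/3 = -66700/3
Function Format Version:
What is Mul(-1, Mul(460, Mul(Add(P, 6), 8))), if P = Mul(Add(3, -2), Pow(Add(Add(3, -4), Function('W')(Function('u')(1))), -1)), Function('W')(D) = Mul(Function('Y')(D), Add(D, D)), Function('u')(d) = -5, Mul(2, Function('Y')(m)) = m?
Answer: Rational(-66700, 3) ≈ -22233.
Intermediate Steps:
Function('Y')(m) = Mul(Rational(1, 2), m)
Function('W')(D) = Pow(D, 2) (Function('W')(D) = Mul(Mul(Rational(1, 2), D), Add(D, D)) = Mul(Mul(Rational(1, 2), D), Mul(2, D)) = Pow(D, 2))
P = Rational(1, 24) (P = Mul(Add(3, -2), Pow(Add(Add(3, -4), Pow(-5, 2)), -1)) = Mul(1, Pow(Add(-1, 25), -1)) = Mul(1, Pow(24, -1)) = Mul(1, Rational(1, 24)) = Rational(1, 24) ≈ 0.041667)
Mul(-1, Mul(460, Mul(Add(P, 6), 8))) = Mul(-1, Mul(460, Mul(Add(Rational(1, 24), 6), 8))) = Mul(-1, Mul(460, Mul(Rational(145, 24), 8))) = Mul(-1, Mul(460, Rational(145, 3))) = Mul(-1, Rational(66700, 3)) = Rational(-66700, 3)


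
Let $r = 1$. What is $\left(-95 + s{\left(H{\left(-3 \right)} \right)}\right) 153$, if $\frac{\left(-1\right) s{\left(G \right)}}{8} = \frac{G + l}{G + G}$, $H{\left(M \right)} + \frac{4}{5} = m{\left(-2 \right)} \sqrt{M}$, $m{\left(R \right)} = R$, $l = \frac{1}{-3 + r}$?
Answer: $\frac{153 \left(- 495 \sqrt{3} + 203 i\right)}{- 2 i + 5 \sqrt{3}} \approx -15166.0 + 83.862 i$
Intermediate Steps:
$l = - \frac{1}{2}$ ($l = \frac{1}{-3 + 1} = \frac{1}{-2} = - \frac{1}{2} \approx -0.5$)
$H{\left(M \right)} = - \frac{4}{5} - 2 \sqrt{M}$
$s{\left(G \right)} = - \frac{4 \left(- \frac{1}{2} + G\right)}{G}$ ($s{\left(G \right)} = - 8 \frac{G - \frac{1}{2}}{G + G} = - 8 \frac{- \frac{1}{2} + G}{2 G} = - \frac{4 \left(- \frac{1}{2} + G\right)}{G}$)
$\left(-95 + s{\left(H{\left(-3 \right)} \right)}\right) 153 = \left(-95 - \left(4 - \frac{2}{- \frac{4}{5} - 2 \sqrt{-3}}\right)\right) 153 = \left(-95 - \left(4 - \frac{2}{- \frac{4}{5} - 2 i \sqrt{3}}\right)\right) 153 = \left(-99 + \frac{2}{- \frac{4}{5} - 2 i \sqrt{3}}\right) 153 = -15147 + \frac{306}{- \frac{4}{5} - 2 i \sqrt{3}}$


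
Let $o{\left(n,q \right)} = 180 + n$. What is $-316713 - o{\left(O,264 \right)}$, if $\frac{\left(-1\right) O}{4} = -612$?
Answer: $-319341$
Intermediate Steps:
$O = 2448$ ($O = \left(-4\right) \left(-612\right) = 2448$)
$-316713 - o{\left(O,264 \right)} = -316713 - \left(180 + 2448\right) = -316713 - 2628 = -319341$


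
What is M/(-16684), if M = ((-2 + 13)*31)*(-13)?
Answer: 4433/16684 ≈ 0.26570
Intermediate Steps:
M = -4433 (M = (11*31)*(-13) = 341*(-13) = -4433)
M/(-16684) = -4433/(-16684) = -4433*(-1/16684) = 4433/16684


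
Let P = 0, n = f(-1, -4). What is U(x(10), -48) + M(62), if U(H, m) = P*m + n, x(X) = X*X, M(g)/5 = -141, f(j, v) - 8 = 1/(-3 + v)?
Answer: -4880/7 ≈ -697.14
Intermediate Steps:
f(j, v) = 8 + 1/(-3 + v)
M(g) = -705 (M(g) = 5*(-141) = -705)
n = 55/7 (n = (-23 + 8*(-4))/(-3 - 4) = (-23 - 32)/(-7) = -⅐*(-55) = 55/7 ≈ 7.8571)
x(X) = X²
U(H, m) = 55/7 (U(H, m) = 0*m + 55/7 = 0 + 55/7 = 55/7)
U(x(10), -48) + M(62) = 55/7 - 705 = -4880/7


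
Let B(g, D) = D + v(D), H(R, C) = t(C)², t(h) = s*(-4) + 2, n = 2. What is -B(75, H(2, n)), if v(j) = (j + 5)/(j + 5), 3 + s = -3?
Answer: -677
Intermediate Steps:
s = -6 (s = -3 - 3 = -6)
t(h) = 26 (t(h) = -6*(-4) + 2 = 24 + 2 = 26)
v(j) = 1 (v(j) = (5 + j)/(5 + j) = 1)
H(R, C) = 676 (H(R, C) = 26² = 676)
B(g, D) = 1 + D (B(g, D) = D + 1 = 1 + D)
-B(75, H(2, n)) = -(1 + 676) = -1*677 = -677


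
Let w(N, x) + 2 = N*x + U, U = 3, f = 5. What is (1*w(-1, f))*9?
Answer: -36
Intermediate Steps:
w(N, x) = 1 + N*x (w(N, x) = -2 + (N*x + 3) = -2 + (3 + N*x) = 1 + N*x)
(1*w(-1, f))*9 = (1*(1 - 1*5))*9 = (1*(1 - 5))*9 = (1*(-4))*9 = -4*9 = -36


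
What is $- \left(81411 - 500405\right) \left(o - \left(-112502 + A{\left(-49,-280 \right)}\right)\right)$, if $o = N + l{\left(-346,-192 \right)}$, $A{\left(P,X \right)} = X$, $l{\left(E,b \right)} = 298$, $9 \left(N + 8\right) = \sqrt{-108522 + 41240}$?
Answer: $47376489568 + \frac{418994 i \sqrt{67282}}{9} \approx 4.7376 \cdot 10^{10} + 1.2076 \cdot 10^{7} i$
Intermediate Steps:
$N = -8 + \frac{i \sqrt{67282}}{9}$ ($N = -8 + \frac{\sqrt{-108522 + 41240}}{9} = -8 + \frac{\sqrt{-67282}}{9} = -8 + \frac{i \sqrt{67282}}{9} \approx -8.0 + 28.821 i$)
$o = 290 + \frac{i \sqrt{67282}}{9}$ ($o = \left(-8 + \frac{i \sqrt{67282}}{9}\right) + 298 = 290 + \frac{i \sqrt{67282}}{9} \approx 290.0 + 28.821 i$)
$- \left(81411 - 500405\right) \left(o - \left(-112502 + A{\left(-49,-280 \right)}\right)\right) = - \left(81411 - 500405\right) \left(\left(290 + \frac{i \sqrt{67282}}{9}\right) + \left(112502 - -280\right)\right) = - \left(-418994\right) \left(\left(290 + \frac{i \sqrt{67282}}{9}\right) + \left(112502 + 280\right)\right) = - \left(-418994\right) \left(\left(290 + \frac{i \sqrt{67282}}{9}\right) + 112782\right) = - \left(-418994\right) \left(113072 + \frac{i \sqrt{67282}}{9}\right) = - (-47376489568 - \frac{418994 i \sqrt{67282}}{9}) = 47376489568 + \frac{418994 i \sqrt{67282}}{9}$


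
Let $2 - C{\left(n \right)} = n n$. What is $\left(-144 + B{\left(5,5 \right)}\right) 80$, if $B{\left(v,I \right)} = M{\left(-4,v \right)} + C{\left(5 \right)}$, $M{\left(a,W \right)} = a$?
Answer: $-13680$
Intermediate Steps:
$C{\left(n \right)} = 2 - n^{2}$ ($C{\left(n \right)} = 2 - n n = 2 - n^{2}$)
$B{\left(v,I \right)} = -27$ ($B{\left(v,I \right)} = -4 + \left(2 - 5^{2}\right) = -4 + \left(2 - 25\right) = -4 - 23 = -27$)
$\left(-144 + B{\left(5,5 \right)}\right) 80 = \left(-144 - 27\right) 80 = \left(-171\right) 80 = -13680$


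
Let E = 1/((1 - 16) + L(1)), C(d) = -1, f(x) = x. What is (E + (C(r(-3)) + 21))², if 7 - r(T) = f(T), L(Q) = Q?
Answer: 77841/196 ≈ 397.15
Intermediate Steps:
r(T) = 7 - T
E = -1/14 (E = 1/((1 - 16) + 1) = 1/(-15 + 1) = 1/(-14) = -1/14 ≈ -0.071429)
(E + (C(r(-3)) + 21))² = (-1/14 + (-1 + 21))² = (-1/14 + 20)² = (279/14)² = 77841/196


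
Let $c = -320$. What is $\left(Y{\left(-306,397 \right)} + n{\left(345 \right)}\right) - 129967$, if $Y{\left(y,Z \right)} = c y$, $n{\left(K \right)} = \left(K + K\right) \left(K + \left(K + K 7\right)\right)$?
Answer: $2110403$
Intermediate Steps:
$n{\left(K \right)} = 18 K^{2}$ ($n{\left(K \right)} = 2 K \left(K + \left(K + 7 K\right)\right) = 2 K \left(K + 8 K\right) = 2 K 9 K = 18 K^{2}$)
$Y{\left(y,Z \right)} = - 320 y$
$\left(Y{\left(-306,397 \right)} + n{\left(345 \right)}\right) - 129967 = \left(\left(-320\right) \left(-306\right) + 18 \cdot 345^{2}\right) - 129967 = \left(97920 + 18 \cdot 119025\right) - 129967 = \left(97920 + 2142450\right) - 129967 = 2240370 - 129967 = 2110403$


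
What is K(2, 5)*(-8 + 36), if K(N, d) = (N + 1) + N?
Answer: 140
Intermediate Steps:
K(N, d) = 1 + 2*N (K(N, d) = (1 + N) + N = 1 + 2*N)
K(2, 5)*(-8 + 36) = (1 + 2*2)*(-8 + 36) = (1 + 4)*28 = 5*28 = 140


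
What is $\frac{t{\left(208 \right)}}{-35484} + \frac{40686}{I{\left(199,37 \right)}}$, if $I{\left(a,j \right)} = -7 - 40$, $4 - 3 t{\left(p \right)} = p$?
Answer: $- \frac{360924707}{416937} \approx -865.66$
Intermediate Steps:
$t{\left(p \right)} = \frac{4}{3} - \frac{p}{3}$
$I{\left(a,j \right)} = -47$
$\frac{t{\left(208 \right)}}{-35484} + \frac{40686}{I{\left(199,37 \right)}} = \frac{\frac{4}{3} - \frac{208}{3}}{-35484} + \frac{40686}{-47} = \left(\frac{4}{3} - \frac{208}{3}\right) \left(- \frac{1}{35484}\right) + 40686 \left(- \frac{1}{47}\right) = \left(-68\right) \left(- \frac{1}{35484}\right) - \frac{40686}{47} = \frac{17}{8871} - \frac{40686}{47} = - \frac{360924707}{416937}$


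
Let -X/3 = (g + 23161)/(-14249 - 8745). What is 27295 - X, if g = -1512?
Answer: 627556283/22994 ≈ 27292.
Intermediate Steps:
X = 64947/22994 (X = -3*(-1512 + 23161)/(-14249 - 8745) = -64947/(-22994) = -64947*(-1)/22994 = -3*(-21649/22994) = 64947/22994 ≈ 2.8245)
27295 - X = 27295 - 1*64947/22994 = 27295 - 64947/22994 = 627556283/22994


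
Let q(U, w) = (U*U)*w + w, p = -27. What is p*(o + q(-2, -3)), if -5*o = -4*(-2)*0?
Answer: 405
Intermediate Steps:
q(U, w) = w + w*U² (q(U, w) = U²*w + w = w*U² + w = w + w*U²)
o = 0 (o = -(-4*(-2))*0/5 = -8*0/5 = -⅕*0 = 0)
p*(o + q(-2, -3)) = -27*(0 - 3*(1 + (-2)²)) = -27*(0 - 3*(1 + 4)) = -27*(0 - 3*5) = -27*(0 - 15) = -27*(-15) = 405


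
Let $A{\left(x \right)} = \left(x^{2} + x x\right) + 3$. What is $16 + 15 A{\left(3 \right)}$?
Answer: $331$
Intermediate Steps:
$A{\left(x \right)} = 3 + 2 x^{2}$ ($A{\left(x \right)} = \left(x^{2} + x^{2}\right) + 3 = 2 x^{2} + 3 = 3 + 2 x^{2}$)
$16 + 15 A{\left(3 \right)} = 16 + 15 \left(3 + 2 \cdot 3^{2}\right) = 16 + 15 \left(3 + 2 \cdot 9\right) = 16 + 15 \left(3 + 18\right) = 16 + 15 \cdot 21 = 16 + 315 = 331$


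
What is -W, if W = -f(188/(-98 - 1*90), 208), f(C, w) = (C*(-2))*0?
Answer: 0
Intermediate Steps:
f(C, w) = 0 (f(C, w) = -2*C*0 = 0)
W = 0 (W = -1*0 = 0)
-W = -1*0 = 0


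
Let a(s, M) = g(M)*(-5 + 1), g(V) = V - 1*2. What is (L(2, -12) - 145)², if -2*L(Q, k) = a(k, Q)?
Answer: 21025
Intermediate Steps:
g(V) = -2 + V (g(V) = V - 2 = -2 + V)
a(s, M) = 8 - 4*M (a(s, M) = (-2 + M)*(-5 + 1) = (-2 + M)*(-4) = 8 - 4*M)
L(Q, k) = -4 + 2*Q (L(Q, k) = -(8 - 4*Q)/2 = -4 + 2*Q)
(L(2, -12) - 145)² = ((-4 + 2*2) - 145)² = ((-4 + 4) - 145)² = (0 - 145)² = (-145)² = 21025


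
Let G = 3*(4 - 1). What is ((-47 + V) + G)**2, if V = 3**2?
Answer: 841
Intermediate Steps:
V = 9
G = 9 (G = 3*3 = 9)
((-47 + V) + G)**2 = ((-47 + 9) + 9)**2 = (-38 + 9)**2 = (-29)**2 = 841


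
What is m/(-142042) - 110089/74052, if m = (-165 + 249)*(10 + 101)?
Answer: -8163861293/5259247092 ≈ -1.5523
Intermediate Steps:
m = 9324 (m = 84*111 = 9324)
m/(-142042) - 110089/74052 = 9324/(-142042) - 110089/74052 = 9324*(-1/142042) - 110089*1/74052 = -4662/71021 - 110089/74052 = -8163861293/5259247092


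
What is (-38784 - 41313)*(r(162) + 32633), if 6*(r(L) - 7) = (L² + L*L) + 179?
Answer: -6634888393/2 ≈ -3.3174e+9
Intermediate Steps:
r(L) = 221/6 + L²/3 (r(L) = 7 + ((L² + L*L) + 179)/6 = 7 + ((L² + L²) + 179)/6 = 7 + (2*L² + 179)/6 = 7 + (179 + 2*L²)/6 = 7 + (179/6 + L²/3) = 221/6 + L²/3)
(-38784 - 41313)*(r(162) + 32633) = (-38784 - 41313)*((221/6 + (⅓)*162²) + 32633) = -80097*((221/6 + (⅓)*26244) + 32633) = -80097*((221/6 + 8748) + 32633) = -80097*(52709/6 + 32633) = -80097*248507/6 = -6634888393/2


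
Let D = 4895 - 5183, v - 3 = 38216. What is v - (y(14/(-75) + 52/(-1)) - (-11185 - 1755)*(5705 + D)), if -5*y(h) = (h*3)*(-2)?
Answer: -8757212297/125 ≈ -7.0058e+7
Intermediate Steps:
v = 38219 (v = 3 + 38216 = 38219)
D = -288
y(h) = 6*h/5 (y(h) = -h*3*(-2)/5 = -3*h*(-2)/5 = -(-6)*h/5 = 6*h/5)
v - (y(14/(-75) + 52/(-1)) - (-11185 - 1755)*(5705 + D)) = 38219 - (6*(14/(-75) + 52/(-1))/5 - (-11185 - 1755)*(5705 - 288)) = 38219 - (6*(14*(-1/75) + 52*(-1))/5 - (-12940)*5417) = 38219 - (6*(-14/75 - 52)/5 - 1*(-70095980)) = 38219 - ((6/5)*(-3914/75) + 70095980) = 38219 - (-7828/125 + 70095980) = 38219 - 1*8761989672/125 = 38219 - 8761989672/125 = -8757212297/125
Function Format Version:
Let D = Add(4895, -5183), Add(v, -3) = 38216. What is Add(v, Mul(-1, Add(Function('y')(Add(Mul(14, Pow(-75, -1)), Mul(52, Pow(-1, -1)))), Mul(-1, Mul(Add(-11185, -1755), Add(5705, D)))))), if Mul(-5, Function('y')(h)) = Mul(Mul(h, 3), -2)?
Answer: Rational(-8757212297, 125) ≈ -7.0058e+7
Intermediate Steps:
v = 38219 (v = Add(3, 38216) = 38219)
D = -288
Function('y')(h) = Mul(Rational(6, 5), h) (Function('y')(h) = Mul(Rational(-1, 5), Mul(Mul(h, 3), -2)) = Mul(Rational(-1, 5), Mul(Mul(3, h), -2)) = Mul(Rational(-1, 5), Mul(-6, h)) = Mul(Rational(6, 5), h))
Add(v, Mul(-1, Add(Function('y')(Add(Mul(14, Pow(-75, -1)), Mul(52, Pow(-1, -1)))), Mul(-1, Mul(Add(-11185, -1755), Add(5705, D)))))) = Add(38219, Mul(-1, Add(Mul(Rational(6, 5), Add(Mul(14, Pow(-75, -1)), Mul(52, Pow(-1, -1)))), Mul(-1, Mul(Add(-11185, -1755), Add(5705, -288)))))) = Add(38219, Mul(-1, Add(Mul(Rational(6, 5), Add(Mul(14, Rational(-1, 75)), Mul(52, -1))), Mul(-1, Mul(-12940, 5417))))) = Add(38219, Mul(-1, Add(Mul(Rational(6, 5), Add(Rational(-14, 75), -52)), Mul(-1, -70095980)))) = Add(38219, Mul(-1, Add(Mul(Rational(6, 5), Rational(-3914, 75)), 70095980))) = Add(38219, Mul(-1, Add(Rational(-7828, 125), 70095980))) = Add(38219, Mul(-1, Rational(8761989672, 125))) = Add(38219, Rational(-8761989672, 125)) = Rational(-8757212297, 125)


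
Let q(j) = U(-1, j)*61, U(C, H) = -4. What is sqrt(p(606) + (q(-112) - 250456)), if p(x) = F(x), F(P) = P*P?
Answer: 2*sqrt(29134) ≈ 341.37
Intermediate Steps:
F(P) = P**2
q(j) = -244 (q(j) = -4*61 = -244)
p(x) = x**2
sqrt(p(606) + (q(-112) - 250456)) = sqrt(606**2 + (-244 - 250456)) = sqrt(367236 - 250700) = sqrt(116536) = 2*sqrt(29134)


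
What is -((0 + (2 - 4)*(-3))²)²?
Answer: -1296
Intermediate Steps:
-((0 + (2 - 4)*(-3))²)² = -((0 - 2*(-3))²)² = -((0 + 6)²)² = -(6²)² = -1*36² = -1*1296 = -1296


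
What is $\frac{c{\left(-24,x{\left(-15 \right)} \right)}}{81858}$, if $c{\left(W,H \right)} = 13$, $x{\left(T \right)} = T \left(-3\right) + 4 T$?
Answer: $\frac{13}{81858} \approx 0.00015881$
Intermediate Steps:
$x{\left(T \right)} = T$ ($x{\left(T \right)} = - 3 T + 4 T = T$)
$\frac{c{\left(-24,x{\left(-15 \right)} \right)}}{81858} = \frac{13}{81858}$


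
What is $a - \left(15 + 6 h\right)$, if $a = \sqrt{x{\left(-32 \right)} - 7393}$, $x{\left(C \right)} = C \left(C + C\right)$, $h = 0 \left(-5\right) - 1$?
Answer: $-9 + i \sqrt{5345} \approx -9.0 + 73.109 i$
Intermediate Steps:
$h = -1$ ($h = 0 - 1 = -1$)
$x{\left(C \right)} = 2 C^{2}$ ($x{\left(C \right)} = C 2 C = 2 C^{2}$)
$a = i \sqrt{5345}$ ($a = \sqrt{2 \left(-32\right)^{2} - 7393} = \sqrt{2 \cdot 1024 - 7393} = \sqrt{2048 - 7393} = \sqrt{-5345} = i \sqrt{5345} \approx 73.109 i$)
$a - \left(15 + 6 h\right) = i \sqrt{5345} - 9 = -9 + i \sqrt{5345}$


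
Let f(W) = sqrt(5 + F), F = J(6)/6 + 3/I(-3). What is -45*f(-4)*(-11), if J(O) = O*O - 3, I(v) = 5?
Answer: 99*sqrt(1110)/2 ≈ 1649.2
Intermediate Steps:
J(O) = -3 + O**2 (J(O) = O**2 - 3 = -3 + O**2)
F = 61/10 (F = (-3 + 6**2)/6 + 3/5 = (-3 + 36)*(1/6) + 3*(1/5) = 33*(1/6) + 3/5 = 11/2 + 3/5 = 61/10 ≈ 6.1000)
f(W) = sqrt(1110)/10 (f(W) = sqrt(5 + 61/10) = sqrt(111/10) = sqrt(1110)/10)
-45*f(-4)*(-11) = -9*sqrt(1110)/2*(-11) = 99*sqrt(1110)/2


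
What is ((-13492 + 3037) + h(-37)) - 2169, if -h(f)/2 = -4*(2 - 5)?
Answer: -12648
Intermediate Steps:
h(f) = -24 (h(f) = -(-8)*(2 - 5) = -(-8)*(-3) = -2*12 = -24)
((-13492 + 3037) + h(-37)) - 2169 = ((-13492 + 3037) - 24) - 2169 = (-10455 - 24) - 2169 = -10479 - 2169 = -12648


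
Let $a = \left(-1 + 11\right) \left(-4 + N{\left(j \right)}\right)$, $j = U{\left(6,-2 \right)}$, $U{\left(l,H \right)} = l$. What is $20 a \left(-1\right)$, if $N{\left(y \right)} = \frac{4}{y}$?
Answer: $\frac{2000}{3} \approx 666.67$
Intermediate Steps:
$j = 6$
$a = - \frac{100}{3}$ ($a = \left(-1 + 11\right) \left(-4 + \frac{4}{6}\right) = 10 \left(-4 + 4 \cdot \frac{1}{6}\right) = 10 \left(-4 + \frac{2}{3}\right) = 10 \left(- \frac{10}{3}\right) = - \frac{100}{3} \approx -33.333$)
$20 a \left(-1\right) = 20 \left(- \frac{100}{3}\right) \left(-1\right) = \left(- \frac{2000}{3}\right) \left(-1\right) = \frac{2000}{3}$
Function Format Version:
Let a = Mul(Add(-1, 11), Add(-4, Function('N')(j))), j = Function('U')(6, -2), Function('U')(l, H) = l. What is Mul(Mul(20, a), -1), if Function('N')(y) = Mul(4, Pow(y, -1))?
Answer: Rational(2000, 3) ≈ 666.67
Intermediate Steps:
j = 6
a = Rational(-100, 3) (a = Mul(Add(-1, 11), Add(-4, Mul(4, Pow(6, -1)))) = Mul(10, Add(-4, Mul(4, Rational(1, 6)))) = Mul(10, Add(-4, Rational(2, 3))) = Mul(10, Rational(-10, 3)) = Rational(-100, 3) ≈ -33.333)
Mul(Mul(20, a), -1) = Mul(Mul(20, Rational(-100, 3)), -1) = Mul(Rational(-2000, 3), -1) = Rational(2000, 3)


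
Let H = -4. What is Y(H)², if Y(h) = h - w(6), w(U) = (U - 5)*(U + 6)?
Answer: 256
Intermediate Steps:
w(U) = (-5 + U)*(6 + U)
Y(h) = -12 + h (Y(h) = h - (-30 + 6 + 6²) = h - (-30 + 6 + 36) = h - 1*12 = h - 12 = -12 + h)
Y(H)² = (-12 - 4)² = (-16)² = 256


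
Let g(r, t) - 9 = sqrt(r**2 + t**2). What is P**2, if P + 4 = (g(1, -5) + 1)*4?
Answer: 1712 + 288*sqrt(26) ≈ 3180.5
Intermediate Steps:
g(r, t) = 9 + sqrt(r**2 + t**2)
P = 36 + 4*sqrt(26) (P = -4 + ((9 + sqrt(1**2 + (-5)**2)) + 1)*4 = -4 + ((9 + sqrt(1 + 25)) + 1)*4 = -4 + ((9 + sqrt(26)) + 1)*4 = -4 + (10 + sqrt(26))*4 = -4 + (40 + 4*sqrt(26)) = 36 + 4*sqrt(26) ≈ 56.396)
P**2 = (36 + 4*sqrt(26))**2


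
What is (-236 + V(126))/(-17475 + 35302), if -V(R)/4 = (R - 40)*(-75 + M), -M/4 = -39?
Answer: -28100/17827 ≈ -1.5763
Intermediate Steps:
M = 156 (M = -4*(-39) = 156)
V(R) = 12960 - 324*R (V(R) = -4*(R - 40)*(-75 + 156) = -4*(-40 + R)*81 = -4*(-3240 + 81*R) = 12960 - 324*R)
(-236 + V(126))/(-17475 + 35302) = (-236 + (12960 - 324*126))/(-17475 + 35302) = (-236 + (12960 - 40824))/17827 = (-236 - 27864)*(1/17827) = -28100*1/17827 = -28100/17827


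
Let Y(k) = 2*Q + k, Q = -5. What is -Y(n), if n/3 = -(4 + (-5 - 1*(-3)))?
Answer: 16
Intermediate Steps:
n = -6 (n = 3*(-(4 + (-5 - 1*(-3)))) = 3*(-(4 + (-5 + 3))) = 3*(-(4 - 2)) = 3*(-1*2) = 3*(-2) = -6)
Y(k) = -10 + k (Y(k) = 2*(-5) + k = -10 + k)
-Y(n) = -(-10 - 6) = -1*(-16) = 16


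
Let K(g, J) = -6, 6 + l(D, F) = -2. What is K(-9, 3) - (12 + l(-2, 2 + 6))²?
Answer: -22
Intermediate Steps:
l(D, F) = -8 (l(D, F) = -6 - 2 = -8)
K(-9, 3) - (12 + l(-2, 2 + 6))² = -6 - (12 - 8)² = -6 - 1*4² = -6 - 1*16 = -6 - 16 = -22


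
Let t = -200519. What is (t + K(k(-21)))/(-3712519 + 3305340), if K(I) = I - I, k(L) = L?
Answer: 200519/407179 ≈ 0.49246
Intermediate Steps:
K(I) = 0
(t + K(k(-21)))/(-3712519 + 3305340) = (-200519 + 0)/(-3712519 + 3305340) = -200519/(-407179) = -200519*(-1/407179) = 200519/407179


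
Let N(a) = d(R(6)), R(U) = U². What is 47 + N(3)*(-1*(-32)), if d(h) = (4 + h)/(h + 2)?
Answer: 1533/19 ≈ 80.684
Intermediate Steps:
d(h) = (4 + h)/(2 + h)
N(a) = 20/19 (N(a) = (4 + 6²)/(2 + 6²) = (4 + 36)/(2 + 36) = 40/38 = (1/38)*40 = 20/19)
47 + N(3)*(-1*(-32)) = 47 + 20*(-1*(-32))/19 = 47 + (20/19)*32 = 47 + 640/19 = 1533/19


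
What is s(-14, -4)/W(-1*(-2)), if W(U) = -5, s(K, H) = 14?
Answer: -14/5 ≈ -2.8000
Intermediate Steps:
s(-14, -4)/W(-1*(-2)) = 14/(-5) = -⅕*14 = -14/5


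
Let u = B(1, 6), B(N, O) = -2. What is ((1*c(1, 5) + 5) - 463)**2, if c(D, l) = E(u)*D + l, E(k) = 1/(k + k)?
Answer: 3286969/16 ≈ 2.0544e+5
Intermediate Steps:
u = -2
E(k) = 1/(2*k)
c(D, l) = l - D/4 (c(D, l) = ((1/2)/(-2))*D + l = ((1/2)*(-1/2))*D + l = -D/4 + l = l - D/4)
((1*c(1, 5) + 5) - 463)**2 = ((1*(5 - 1/4*1) + 5) - 463)**2 = ((1*(5 - 1/4) + 5) - 463)**2 = ((1*(19/4) + 5) - 463)**2 = ((19/4 + 5) - 463)**2 = (39/4 - 463)**2 = (-1813/4)**2 = 3286969/16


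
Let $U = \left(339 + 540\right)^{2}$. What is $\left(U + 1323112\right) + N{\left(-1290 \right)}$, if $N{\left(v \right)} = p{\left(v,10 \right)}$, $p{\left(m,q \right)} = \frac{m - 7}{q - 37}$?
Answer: $\frac{56586628}{27} \approx 2.0958 \cdot 10^{6}$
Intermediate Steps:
$p{\left(m,q \right)} = \frac{-7 + m}{-37 + q}$
$N{\left(v \right)} = \frac{7}{27} - \frac{v}{27}$ ($N{\left(v \right)} = \frac{-7 + v}{-37 + 10} = \frac{-7 + v}{-27} = - \frac{-7 + v}{27} = \frac{7}{27} - \frac{v}{27}$)
$U = 772641$ ($U = 879^{2} = 772641$)
$\left(U + 1323112\right) + N{\left(-1290 \right)} = \left(772641 + 1323112\right) + \left(\frac{7}{27} - - \frac{430}{9}\right) = 2095753 + \left(\frac{7}{27} + \frac{430}{9}\right) = 2095753 + \frac{1297}{27} = \frac{56586628}{27}$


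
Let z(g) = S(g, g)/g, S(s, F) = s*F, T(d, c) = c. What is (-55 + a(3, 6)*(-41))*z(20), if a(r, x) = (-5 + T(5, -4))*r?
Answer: 21040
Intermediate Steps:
S(s, F) = F*s
a(r, x) = -9*r (a(r, x) = (-5 - 4)*r = -9*r)
z(g) = g (z(g) = (g*g)/g = g²/g = g)
(-55 + a(3, 6)*(-41))*z(20) = (-55 - 9*3*(-41))*20 = (-55 - 27*(-41))*20 = (-55 + 1107)*20 = 1052*20 = 21040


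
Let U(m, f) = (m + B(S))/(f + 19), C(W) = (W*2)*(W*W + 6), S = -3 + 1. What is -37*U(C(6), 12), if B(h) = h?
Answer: -18574/31 ≈ -599.16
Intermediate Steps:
S = -2
C(W) = 2*W*(6 + W²) (C(W) = (2*W)*(W² + 6) = (2*W)*(6 + W²) = 2*W*(6 + W²))
U(m, f) = (-2 + m)/(19 + f) (U(m, f) = (m - 2)/(f + 19) = (-2 + m)/(19 + f))
-37*U(C(6), 12) = -37*(-2 + 2*6*(6 + 6²))/(19 + 12) = -37*(-2 + 2*6*(6 + 36))/31 = -37*(-2 + 2*6*42)/31 = -37*(-2 + 504)/31 = -37*502/31 = -18574/31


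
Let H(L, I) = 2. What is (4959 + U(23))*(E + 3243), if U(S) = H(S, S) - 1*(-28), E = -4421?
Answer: -5877042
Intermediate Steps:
U(S) = 30 (U(S) = 2 - 1*(-28) = 2 + 28 = 30)
(4959 + U(23))*(E + 3243) = (4959 + 30)*(-4421 + 3243) = 4989*(-1178) = -5877042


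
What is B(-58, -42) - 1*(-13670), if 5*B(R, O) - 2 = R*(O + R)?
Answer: 74152/5 ≈ 14830.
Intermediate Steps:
B(R, O) = 2/5 + R*(O + R)/5 (B(R, O) = 2/5 + (R*(O + R))/5 = 2/5 + R*(O + R)/5)
B(-58, -42) - 1*(-13670) = (2/5 + (1/5)*(-58)**2 + (1/5)*(-42)*(-58)) - 1*(-13670) = (2/5 + (1/5)*3364 + 2436/5) + 13670 = (2/5 + 3364/5 + 2436/5) + 13670 = 5802/5 + 13670 = 74152/5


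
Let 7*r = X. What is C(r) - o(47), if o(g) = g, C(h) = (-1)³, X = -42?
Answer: -48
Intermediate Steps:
r = -6 (r = (⅐)*(-42) = -6)
C(h) = -1
C(r) - o(47) = -1 - 1*47 = -1 - 47 = -48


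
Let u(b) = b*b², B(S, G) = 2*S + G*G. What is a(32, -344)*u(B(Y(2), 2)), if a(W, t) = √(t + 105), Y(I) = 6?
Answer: 4096*I*√239 ≈ 63323.0*I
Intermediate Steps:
B(S, G) = G² + 2*S (B(S, G) = 2*S + G² = G² + 2*S)
u(b) = b³
a(W, t) = √(105 + t)
a(32, -344)*u(B(Y(2), 2)) = √(105 - 344)*(2² + 2*6)³ = √(-239)*(4 + 12)³ = (I*√239)*16³ = (I*√239)*4096 = 4096*I*√239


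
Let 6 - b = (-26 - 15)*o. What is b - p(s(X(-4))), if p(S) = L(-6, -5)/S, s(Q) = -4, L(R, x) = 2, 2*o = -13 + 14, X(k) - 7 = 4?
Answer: 27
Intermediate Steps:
X(k) = 11 (X(k) = 7 + 4 = 11)
o = 1/2 (o = (-13 + 14)/2 = (1/2)*1 = 1/2 ≈ 0.50000)
p(S) = 2/S
b = 53/2 (b = 6 - (-26 - 15)/2 = 6 - (-41)/2 = 6 - 1*(-41/2) = 6 + 41/2 = 53/2 ≈ 26.500)
b - p(s(X(-4))) = 53/2 - 2/(-4) = 53/2 - 2*(-1)/4 = 53/2 - 1*(-1/2) = 53/2 + 1/2 = 27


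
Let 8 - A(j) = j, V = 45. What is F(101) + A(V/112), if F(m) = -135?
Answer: -14269/112 ≈ -127.40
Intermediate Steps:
A(j) = 8 - j
F(101) + A(V/112) = -135 + (8 - 45/112) = -135 + 851/112 = -14269/112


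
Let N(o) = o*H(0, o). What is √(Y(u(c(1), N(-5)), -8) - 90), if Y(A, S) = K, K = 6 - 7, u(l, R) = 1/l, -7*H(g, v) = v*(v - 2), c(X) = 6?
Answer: I*√91 ≈ 9.5394*I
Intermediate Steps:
H(g, v) = -v*(-2 + v)/7 (H(g, v) = -v*(v - 2)/7 = -v*(-2 + v)/7)
N(o) = o²*(2 - o)/7 (N(o) = o*(o*(2 - o)/7) = o²*(2 - o)/7)
K = -1
Y(A, S) = -1
√(Y(u(c(1), N(-5)), -8) - 90) = √(-1 - 90) = √(-91) = I*√91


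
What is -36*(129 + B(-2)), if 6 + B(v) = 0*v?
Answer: -4428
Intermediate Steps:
B(v) = -6 (B(v) = -6 + 0*v = -6 + 0 = -6)
-36*(129 + B(-2)) = -36*(129 - 6) = -36*123 = -4428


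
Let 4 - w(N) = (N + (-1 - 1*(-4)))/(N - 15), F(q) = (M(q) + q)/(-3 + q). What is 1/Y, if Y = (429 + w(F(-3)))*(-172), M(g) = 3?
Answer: -5/372552 ≈ -1.3421e-5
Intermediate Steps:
F(q) = (3 + q)/(-3 + q)
w(N) = 4 - (3 + N)/(-15 + N) (w(N) = 4 - (N + (-1 - 1*(-4)))/(N - 15) = 4 - (N + (-1 + 4))/(-15 + N) = 4 - (N + 3)/(-15 + N) = 4 - (3 + N)/(-15 + N))
Y = -372552/5 (Y = (429 + 3*(-21 + (3 - 3)/(-3 - 3))/(-15 + (3 - 3)/(-3 - 3)))*(-172) = (429 + 3*(-21 + 0/(-6))/(-15 + 0/(-6)))*(-172) = (429 + 3*(-21 - ⅙*0)/(-15 - ⅙*0))*(-172) = (429 + 3*(-21 + 0)/(-15 + 0))*(-172) = (429 + 3*(-21)/(-15))*(-172) = (429 + 3*(-1/15)*(-21))*(-172) = (429 + 21/5)*(-172) = (2166/5)*(-172) = -372552/5 ≈ -74510.)
1/Y = 1/(-372552/5) = -5/372552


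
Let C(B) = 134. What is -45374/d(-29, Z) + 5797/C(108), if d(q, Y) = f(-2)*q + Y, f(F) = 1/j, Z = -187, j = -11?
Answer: 9829699/33969 ≈ 289.37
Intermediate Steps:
f(F) = -1/11 (f(F) = 1/(-11) = -1/11)
d(q, Y) = Y - q/11 (d(q, Y) = -q/11 + Y = Y - q/11)
-45374/d(-29, Z) + 5797/C(108) = -45374/(-187 - 1/11*(-29)) + 5797/134 = -45374/(-187 + 29/11) + 5797*(1/134) = -45374/(-2028/11) + 5797/134 = -45374*(-11/2028) + 5797/134 = 249557/1014 + 5797/134 = 9829699/33969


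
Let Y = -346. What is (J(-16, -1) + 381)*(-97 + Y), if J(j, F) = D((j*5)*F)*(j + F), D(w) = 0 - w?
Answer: -771263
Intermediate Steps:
D(w) = -w
J(j, F) = -5*F*j*(F + j) (J(j, F) = (-j*5*F)*(j + F) = (-5*j*F)*(F + j) = (-5*F*j)*(F + j) = -5*F*j*(F + j))
(J(-16, -1) + 381)*(-97 + Y) = (-5*(-1)*(-16)*(-1 - 16) + 381)*(-97 - 346) = (-5*(-1)*(-16)*(-17) + 381)*(-443) = (1360 + 381)*(-443) = 1741*(-443) = -771263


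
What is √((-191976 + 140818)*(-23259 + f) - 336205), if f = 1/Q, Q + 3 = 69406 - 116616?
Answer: √2651582002248469227/47213 ≈ 34490.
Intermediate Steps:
Q = -47213 (Q = -3 + (69406 - 116616) = -3 - 47210 = -47213)
f = -1/47213 (f = 1/(-47213) = -1/47213 ≈ -2.1181e-5)
√((-191976 + 140818)*(-23259 + f) - 336205) = √((-191976 + 140818)*(-23259 - 1/47213) - 336205) = √(-51158*(-1098127168/47213) - 336205) = √(56177989660544/47213 - 336205) = √(56162116413879/47213) = √2651582002248469227/47213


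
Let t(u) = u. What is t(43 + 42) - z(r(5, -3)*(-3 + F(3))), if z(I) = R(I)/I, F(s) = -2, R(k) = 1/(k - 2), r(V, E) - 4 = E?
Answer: 2974/35 ≈ 84.971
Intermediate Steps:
r(V, E) = 4 + E
R(k) = 1/(-2 + k)
z(I) = 1/(I*(-2 + I)) (z(I) = 1/((-2 + I)*I) = 1/(I*(-2 + I)))
t(43 + 42) - z(r(5, -3)*(-3 + F(3))) = (43 + 42) - 1/(((4 - 3)*(-3 - 2))*(-2 + (4 - 3)*(-3 - 2))) = 85 - 1/((1*(-5))*(-2 + 1*(-5))) = 85 - 1/((-5)*(-2 - 5)) = 85 - (-1)/(5*(-7)) = 85 - (-1)*(-1)/(5*7) = 85 - 1*1/35 = 85 - 1/35 = 2974/35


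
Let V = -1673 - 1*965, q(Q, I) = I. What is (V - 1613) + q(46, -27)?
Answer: -4278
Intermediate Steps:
V = -2638 (V = -1673 - 965 = -2638)
(V - 1613) + q(46, -27) = (-2638 - 1613) - 27 = -4251 - 27 = -4278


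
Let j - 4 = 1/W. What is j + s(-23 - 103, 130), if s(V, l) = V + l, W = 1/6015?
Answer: 6023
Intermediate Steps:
W = 1/6015 ≈ 0.00016625
j = 6019 (j = 4 + 1/(1/6015) = 4 + 6015 = 6019)
j + s(-23 - 103, 130) = 6019 + ((-23 - 103) + 130) = 6019 + (-126 + 130) = 6019 + 4 = 6023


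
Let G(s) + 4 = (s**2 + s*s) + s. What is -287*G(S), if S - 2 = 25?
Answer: -425047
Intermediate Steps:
S = 27 (S = 2 + 25 = 27)
G(s) = -4 + s + 2*s**2 (G(s) = -4 + ((s**2 + s*s) + s) = -4 + ((s**2 + s**2) + s) = -4 + (2*s**2 + s) = -4 + (s + 2*s**2) = -4 + s + 2*s**2)
-287*G(S) = -287*(-4 + 27 + 2*27**2) = -287*(-4 + 27 + 2*729) = -287*(-4 + 27 + 1458) = -287*1481 = -425047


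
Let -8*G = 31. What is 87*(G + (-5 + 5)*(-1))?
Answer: -2697/8 ≈ -337.13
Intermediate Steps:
G = -31/8 (G = -⅛*31 = -31/8 ≈ -3.8750)
87*(G + (-5 + 5)*(-1)) = 87*(-31/8 + (-5 + 5)*(-1)) = 87*(-31/8 + 0*(-1)) = 87*(-31/8 + 0) = 87*(-31/8) = -2697/8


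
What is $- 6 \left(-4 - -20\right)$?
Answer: $-96$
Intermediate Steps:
$- 6 \left(-4 - -20\right) = - 6 \left(-4 + 20\right) = \left(-6\right) 16 = -96$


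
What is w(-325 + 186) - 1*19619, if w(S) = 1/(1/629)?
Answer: -18990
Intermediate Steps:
w(S) = 629 (w(S) = 1/(1/629) = 629)
w(-325 + 186) - 1*19619 = 629 - 1*19619 = 629 - 19619 = -18990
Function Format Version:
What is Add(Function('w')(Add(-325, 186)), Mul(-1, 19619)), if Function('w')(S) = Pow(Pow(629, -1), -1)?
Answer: -18990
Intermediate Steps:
Function('w')(S) = 629 (Function('w')(S) = Pow(Rational(1, 629), -1) = 629)
Add(Function('w')(Add(-325, 186)), Mul(-1, 19619)) = Add(629, Mul(-1, 19619)) = Add(629, -19619) = -18990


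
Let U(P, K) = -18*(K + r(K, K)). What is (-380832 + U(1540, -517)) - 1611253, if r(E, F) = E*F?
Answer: -6793981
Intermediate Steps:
U(P, K) = -18*K - 18*K² (U(P, K) = -18*(K + K*K) = -18*(K + K²) = -18*K - 18*K²)
(-380832 + U(1540, -517)) - 1611253 = (-380832 + 18*(-517)*(-1 - 1*(-517))) - 1611253 = (-380832 + 18*(-517)*(-1 + 517)) - 1611253 = (-380832 + 18*(-517)*516) - 1611253 = (-380832 - 4801896) - 1611253 = -5182728 - 1611253 = -6793981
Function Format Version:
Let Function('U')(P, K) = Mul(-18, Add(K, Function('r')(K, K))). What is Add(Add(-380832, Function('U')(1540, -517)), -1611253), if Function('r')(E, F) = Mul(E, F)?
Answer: -6793981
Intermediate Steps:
Function('U')(P, K) = Add(Mul(-18, K), Mul(-18, Pow(K, 2))) (Function('U')(P, K) = Mul(-18, Add(K, Mul(K, K))) = Mul(-18, Add(K, Pow(K, 2))) = Add(Mul(-18, K), Mul(-18, Pow(K, 2))))
Add(Add(-380832, Function('U')(1540, -517)), -1611253) = Add(Add(-380832, Mul(18, -517, Add(-1, Mul(-1, -517)))), -1611253) = Add(Add(-380832, Mul(18, -517, Add(-1, 517))), -1611253) = Add(Add(-380832, Mul(18, -517, 516)), -1611253) = Add(Add(-380832, -4801896), -1611253) = Add(-5182728, -1611253) = -6793981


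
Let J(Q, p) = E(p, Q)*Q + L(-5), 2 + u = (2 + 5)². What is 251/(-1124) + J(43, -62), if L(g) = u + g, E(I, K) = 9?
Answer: 481945/1124 ≈ 428.78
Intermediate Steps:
u = 47 (u = -2 + (2 + 5)² = -2 + 7² = -2 + 49 = 47)
L(g) = 47 + g
J(Q, p) = 42 + 9*Q (J(Q, p) = 9*Q + (47 - 5) = 9*Q + 42 = 42 + 9*Q)
251/(-1124) + J(43, -62) = 251/(-1124) + (42 + 9*43) = 251*(-1/1124) + (42 + 387) = -251/1124 + 429 = 481945/1124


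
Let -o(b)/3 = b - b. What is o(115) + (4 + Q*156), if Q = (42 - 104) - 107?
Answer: -26360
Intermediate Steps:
Q = -169 (Q = -62 - 107 = -169)
o(b) = 0 (o(b) = -3*(b - b) = -3*0 = 0)
o(115) + (4 + Q*156) = 0 + (4 - 169*156) = 0 + (4 - 26364) = 0 - 26360 = -26360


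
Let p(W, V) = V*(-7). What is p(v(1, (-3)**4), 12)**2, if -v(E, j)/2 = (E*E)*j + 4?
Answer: 7056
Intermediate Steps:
v(E, j) = -8 - 2*j*E**2 (v(E, j) = -2*((E*E)*j + 4) = -2*(E**2*j + 4) = -2*(j*E**2 + 4) = -2*(4 + j*E**2) = -8 - 2*j*E**2)
p(W, V) = -7*V
p(v(1, (-3)**4), 12)**2 = (-7*12)**2 = (-84)**2 = 7056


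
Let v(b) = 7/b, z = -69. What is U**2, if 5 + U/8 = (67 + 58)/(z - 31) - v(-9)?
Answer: 155236/81 ≈ 1916.5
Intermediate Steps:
U = -394/9 (U = -40 + 8*((67 + 58)/(-69 - 31) - 7/(-9)) = -40 + 8*(125/(-100) - 7*(-1)/9) = -40 + 8*(125*(-1/100) - 1*(-7/9)) = -40 + 8*(-5/4 + 7/9) = -40 + 8*(-17/36) = -40 - 34/9 = -394/9 ≈ -43.778)
U**2 = (-394/9)**2 = 155236/81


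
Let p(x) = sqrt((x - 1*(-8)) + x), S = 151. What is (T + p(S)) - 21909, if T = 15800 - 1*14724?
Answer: -20833 + sqrt(310) ≈ -20815.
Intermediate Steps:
T = 1076 (T = 15800 - 14724 = 1076)
p(x) = sqrt(8 + 2*x) (p(x) = sqrt((x + 8) + x) = sqrt((8 + x) + x) = sqrt(8 + 2*x))
(T + p(S)) - 21909 = (1076 + sqrt(8 + 2*151)) - 21909 = (1076 + sqrt(8 + 302)) - 21909 = (1076 + sqrt(310)) - 21909 = -20833 + sqrt(310)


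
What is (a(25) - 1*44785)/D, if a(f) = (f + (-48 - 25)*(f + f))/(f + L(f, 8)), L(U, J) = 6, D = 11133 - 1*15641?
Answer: 15130/1519 ≈ 9.9605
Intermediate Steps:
D = -4508 (D = 11133 - 15641 = -4508)
a(f) = -145*f/(6 + f) (a(f) = (f + (-48 - 25)*(f + f))/(f + 6) = (f - 146*f)/(6 + f) = (-145*f)/(6 + f) = -145*f/(6 + f))
(a(25) - 1*44785)/D = (-145*25/(6 + 25) - 1*44785)/(-4508) = (-145*25/31 - 44785)*(-1/4508) = (-145*25*1/31 - 44785)*(-1/4508) = (-3625/31 - 44785)*(-1/4508) = -1391960/31*(-1/4508) = 15130/1519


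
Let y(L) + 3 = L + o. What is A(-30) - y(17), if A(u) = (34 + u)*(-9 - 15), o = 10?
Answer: -120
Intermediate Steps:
y(L) = 7 + L (y(L) = -3 + (L + 10) = -3 + (10 + L) = 7 + L)
A(u) = -816 - 24*u (A(u) = (34 + u)*(-24) = -816 - 24*u)
A(-30) - y(17) = (-816 - 24*(-30)) - (7 + 17) = (-816 + 720) - 1*24 = -96 - 24 = -120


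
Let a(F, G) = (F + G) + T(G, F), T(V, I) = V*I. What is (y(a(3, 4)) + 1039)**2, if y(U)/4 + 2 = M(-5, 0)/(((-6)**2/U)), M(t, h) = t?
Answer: 84345856/81 ≈ 1.0413e+6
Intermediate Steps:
T(V, I) = I*V
a(F, G) = F + G + F*G (a(F, G) = (F + G) + F*G = F + G + F*G)
y(U) = -8 - 5*U/9 (y(U) = -8 + 4*(-5*U/36) = -8 - 5*U/9)
(y(a(3, 4)) + 1039)**2 = ((-8 - 5*(3 + 4 + 3*4)/9) + 1039)**2 = ((-8 - 5*(3 + 4 + 12)/9) + 1039)**2 = ((-8 - 5/9*19) + 1039)**2 = ((-8 - 95/9) + 1039)**2 = (-167/9 + 1039)**2 = (9184/9)**2 = 84345856/81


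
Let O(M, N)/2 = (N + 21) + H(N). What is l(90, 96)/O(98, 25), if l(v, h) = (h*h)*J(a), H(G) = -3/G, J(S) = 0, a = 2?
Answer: 0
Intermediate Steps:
l(v, h) = 0 (l(v, h) = (h*h)*0 = h²*0 = 0)
O(M, N) = 42 - 6/N + 2*N (O(M, N) = 2*((N + 21) - 3/N) = 2*((21 + N) - 3/N) = 2*(21 + N - 3/N) = 42 - 6/N + 2*N)
l(90, 96)/O(98, 25) = 0/(42 - 6/25 + 2*25) = 0/(42 - 6*1/25 + 50) = 0/(42 - 6/25 + 50) = 0/(2294/25) = 0*(25/2294) = 0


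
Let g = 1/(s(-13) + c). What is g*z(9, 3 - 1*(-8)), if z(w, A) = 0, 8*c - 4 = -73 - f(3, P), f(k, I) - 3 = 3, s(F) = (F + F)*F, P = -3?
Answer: 0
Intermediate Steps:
s(F) = 2*F**2 (s(F) = (2*F)*F = 2*F**2)
f(k, I) = 6 (f(k, I) = 3 + 3 = 6)
c = -75/8 (c = 1/2 + (-73 - 1*6)/8 = 1/2 + (-73 - 6)/8 = 1/2 + (1/8)*(-79) = 1/2 - 79/8 = -75/8 ≈ -9.3750)
g = 8/2629 (g = 1/(2*(-13)**2 - 75/8) = 1/(2*169 - 75/8) = 1/(338 - 75/8) = 1/(2629/8) = 8/2629 ≈ 0.0030430)
g*z(9, 3 - 1*(-8)) = (8/2629)*0 = 0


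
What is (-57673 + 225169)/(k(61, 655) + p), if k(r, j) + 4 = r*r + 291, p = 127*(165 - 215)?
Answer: -83748/1171 ≈ -71.518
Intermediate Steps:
p = -6350 (p = 127*(-50) = -6350)
k(r, j) = 287 + r² (k(r, j) = -4 + (r*r + 291) = -4 + (r² + 291) = -4 + (291 + r²) = 287 + r²)
(-57673 + 225169)/(k(61, 655) + p) = (-57673 + 225169)/((287 + 61²) - 6350) = 167496/((287 + 3721) - 6350) = 167496/(4008 - 6350) = 167496/(-2342) = 167496*(-1/2342) = -83748/1171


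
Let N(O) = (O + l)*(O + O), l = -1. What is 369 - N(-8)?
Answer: 225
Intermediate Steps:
N(O) = 2*O*(-1 + O) (N(O) = (O - 1)*(O + O) = (-1 + O)*(2*O) = 2*O*(-1 + O))
369 - N(-8) = 369 - 2*(-8)*(-1 - 8) = 369 - 2*(-8)*(-9) = 369 - 1*144 = 369 - 144 = 225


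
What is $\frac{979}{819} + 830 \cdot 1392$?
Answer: $\frac{946240819}{819} \approx 1.1554 \cdot 10^{6}$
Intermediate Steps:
$\frac{979}{819} + 830 \cdot 1392 = 979 \cdot \frac{1}{819} + 1155360 = \frac{979}{819} + 1155360 = \frac{946240819}{819}$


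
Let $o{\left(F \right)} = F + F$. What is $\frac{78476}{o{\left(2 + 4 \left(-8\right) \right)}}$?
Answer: $- \frac{19619}{15} \approx -1307.9$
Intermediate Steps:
$o{\left(F \right)} = 2 F$
$\frac{78476}{o{\left(2 + 4 \left(-8\right) \right)}} = \frac{78476}{2 \left(2 + 4 \left(-8\right)\right)} = \frac{78476}{2 \left(2 - 32\right)} = \frac{78476}{2 \left(-30\right)} = \frac{78476}{-60} = 78476 \left(- \frac{1}{60}\right) = - \frac{19619}{15}$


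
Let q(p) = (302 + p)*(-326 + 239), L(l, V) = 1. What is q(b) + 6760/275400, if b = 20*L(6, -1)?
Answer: -192876221/6885 ≈ -28014.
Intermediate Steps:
b = 20 (b = 20*1 = 20)
q(p) = -26274 - 87*p (q(p) = (302 + p)*(-87) = -26274 - 87*p)
q(b) + 6760/275400 = (-26274 - 87*20) + 6760/275400 = (-26274 - 1740) + 6760*(1/275400) = -28014 + 169/6885 = -192876221/6885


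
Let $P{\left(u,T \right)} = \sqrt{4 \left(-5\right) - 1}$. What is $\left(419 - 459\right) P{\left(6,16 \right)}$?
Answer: $- 40 i \sqrt{21} \approx - 183.3 i$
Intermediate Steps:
$P{\left(u,T \right)} = i \sqrt{21}$ ($P{\left(u,T \right)} = \sqrt{-20 - 1} = \sqrt{-21} = i \sqrt{21}$)
$\left(419 - 459\right) P{\left(6,16 \right)} = \left(419 - 459\right) i \sqrt{21} = - 40 i \sqrt{21}$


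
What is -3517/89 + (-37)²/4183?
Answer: -163930/4183 ≈ -39.190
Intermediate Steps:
-3517/89 + (-37)²/4183 = -3517*1/89 + 1369*(1/4183) = -3517/89 + 1369/4183 = -163930/4183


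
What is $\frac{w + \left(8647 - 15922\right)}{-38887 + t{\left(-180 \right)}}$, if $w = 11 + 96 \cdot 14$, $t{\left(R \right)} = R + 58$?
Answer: $\frac{5920}{39009} \approx 0.15176$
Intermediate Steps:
$t{\left(R \right)} = 58 + R$
$w = 1355$ ($w = 11 + 1344 = 1355$)
$\frac{w + \left(8647 - 15922\right)}{-38887 + t{\left(-180 \right)}} = \frac{1355 + \left(8647 - 15922\right)}{-38887 + \left(58 - 180\right)} = \frac{1355 + \left(8647 - 15922\right)}{-38887 - 122} = \frac{1355 - 7275}{-39009} = \left(-5920\right) \left(- \frac{1}{39009}\right) = \frac{5920}{39009}$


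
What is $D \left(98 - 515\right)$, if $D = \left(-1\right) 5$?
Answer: $2085$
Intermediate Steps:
$D = -5$
$D \left(98 - 515\right) = - 5 \left(98 - 515\right) = \left(-5\right) \left(-417\right) = 2085$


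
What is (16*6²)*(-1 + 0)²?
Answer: 576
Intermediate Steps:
(16*6²)*(-1 + 0)² = (16*36)*(-1)² = 576*1 = 576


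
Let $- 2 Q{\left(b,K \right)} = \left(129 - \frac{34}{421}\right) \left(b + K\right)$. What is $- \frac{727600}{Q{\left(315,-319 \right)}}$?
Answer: $- \frac{6126392}{2171} \approx -2821.9$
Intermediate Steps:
$Q{\left(b,K \right)} = - \frac{54275 K}{842} - \frac{54275 b}{842}$ ($Q{\left(b,K \right)} = - \frac{\left(129 - \frac{34}{421}\right) \left(b + K\right)}{2} = - \frac{\left(129 - \frac{34}{421}\right) \left(K + b\right)}{2} = - \frac{\frac{54275}{421} \left(K + b\right)}{2} = - \frac{\frac{54275 K}{421} + \frac{54275 b}{421}}{2} = - \frac{54275 K}{842} - \frac{54275 b}{842}$)
$- \frac{727600}{Q{\left(315,-319 \right)}} = - \frac{727600}{\left(- \frac{54275}{842}\right) \left(-319\right) - \frac{17096625}{842}} = - \frac{727600}{\frac{17313725}{842} - \frac{17096625}{842}} = - \frac{727600}{\frac{108550}{421}} = \left(-727600\right) \frac{421}{108550} = - \frac{6126392}{2171}$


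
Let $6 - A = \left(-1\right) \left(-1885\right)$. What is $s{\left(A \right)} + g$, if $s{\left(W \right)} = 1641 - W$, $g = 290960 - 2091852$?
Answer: $-1797372$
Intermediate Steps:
$A = -1879$ ($A = 6 - \left(-1\right) \left(-1885\right) = 6 - 1885 = -1879$)
$g = -1800892$
$s{\left(A \right)} + g = \left(1641 - -1879\right) - 1800892 = \left(1641 + 1879\right) - 1800892 = 3520 - 1800892 = -1797372$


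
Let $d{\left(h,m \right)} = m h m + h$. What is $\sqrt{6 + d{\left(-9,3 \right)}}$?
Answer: $2 i \sqrt{21} \approx 9.1651 i$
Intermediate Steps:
$d{\left(h,m \right)} = h + h m^{2}$ ($d{\left(h,m \right)} = h m m + h = h m^{2} + h = h + h m^{2}$)
$\sqrt{6 + d{\left(-9,3 \right)}} = \sqrt{6 - 9 \left(1 + 3^{2}\right)} = \sqrt{6 - 9 \left(1 + 9\right)} = \sqrt{6 - 90} = \sqrt{-84} = 2 i \sqrt{21}$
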